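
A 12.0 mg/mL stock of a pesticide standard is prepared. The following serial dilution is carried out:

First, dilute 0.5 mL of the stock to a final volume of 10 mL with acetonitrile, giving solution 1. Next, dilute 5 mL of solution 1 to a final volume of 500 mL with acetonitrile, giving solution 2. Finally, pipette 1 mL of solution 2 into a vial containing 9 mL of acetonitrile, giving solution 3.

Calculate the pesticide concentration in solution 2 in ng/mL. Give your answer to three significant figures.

6.00 × 10^3 ng/mL

Step 1: 0.5 mL brought to 10 mL → factor 10/0.5 = 20
Step 2: 5 mL brought to 500 mL → factor 500/5 = 100
Dilution factor through solution 2 = 20 × 100 = 2000
[solution 2] = 12.0 mg/mL / 2000 = 0.006000 mg/mL = 6.00 × 10^3 ng/mL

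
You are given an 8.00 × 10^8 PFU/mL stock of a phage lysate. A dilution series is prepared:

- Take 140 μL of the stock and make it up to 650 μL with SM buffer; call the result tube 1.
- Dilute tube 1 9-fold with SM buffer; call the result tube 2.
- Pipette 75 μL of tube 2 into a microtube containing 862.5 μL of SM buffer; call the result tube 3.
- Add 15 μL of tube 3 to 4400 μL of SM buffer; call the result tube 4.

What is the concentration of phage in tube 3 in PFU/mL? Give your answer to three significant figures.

Step 1: 140 μL brought to 650 μL → factor 650/140 = 4.6429
Step 2: 9-fold → factor 9
Step 3: 75 μL + 862.5 μL = 937.5 μL total → factor 937.5/75 = 12.5
Dilution factor through tube 3 = 4.6429 × 9 × 12.5 = 522.32
[tube 3] = 8.00 × 10^8 PFU/mL / 522.32 = 1.53 × 10^6 PFU/mL

1.53 × 10^6 PFU/mL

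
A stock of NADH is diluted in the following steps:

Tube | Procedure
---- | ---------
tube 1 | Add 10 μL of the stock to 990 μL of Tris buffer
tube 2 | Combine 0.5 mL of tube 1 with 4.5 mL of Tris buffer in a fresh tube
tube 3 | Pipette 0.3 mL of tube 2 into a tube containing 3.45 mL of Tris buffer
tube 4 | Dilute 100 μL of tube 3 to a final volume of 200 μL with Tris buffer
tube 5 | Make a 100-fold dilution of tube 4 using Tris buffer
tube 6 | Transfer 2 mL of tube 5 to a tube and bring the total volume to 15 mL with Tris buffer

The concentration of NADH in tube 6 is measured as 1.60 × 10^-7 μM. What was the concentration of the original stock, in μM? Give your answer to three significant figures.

Step 1: 10 μL + 990 μL = 1000 μL total → factor 1000/10 = 100
Step 2: 0.5 mL + 4.5 mL = 5 mL total → factor 5/0.5 = 10
Step 3: 0.3 mL + 3.45 mL = 3.75 mL total → factor 3.75/0.3 = 12.5
Step 4: 100 μL brought to 200 μL → factor 200/100 = 2
Step 5: 100-fold → factor 100
Step 6: 2 mL brought to 15 mL → factor 15/2 = 7.5
Overall dilution factor = 100 × 10 × 12.5 × 2 × 100 × 7.5 = 1.875 × 10^7
Stock = 1.60 × 10^-7 μM × 1.875 × 10^7 = 3.00 μM

3.00 μM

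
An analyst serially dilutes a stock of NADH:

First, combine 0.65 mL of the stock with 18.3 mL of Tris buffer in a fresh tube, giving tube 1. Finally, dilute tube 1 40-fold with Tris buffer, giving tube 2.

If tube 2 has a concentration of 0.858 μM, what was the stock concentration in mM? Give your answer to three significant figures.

1.00 mM

Step 1: 0.65 mL + 18.3 mL = 18.95 mL total → factor 18.95/0.65 = 29.154
Step 2: 40-fold → factor 40
Overall dilution factor = 29.154 × 40 = 1166.2
Stock = 0.858 μM × 1166.2 = 1001 μM = 1.00 mM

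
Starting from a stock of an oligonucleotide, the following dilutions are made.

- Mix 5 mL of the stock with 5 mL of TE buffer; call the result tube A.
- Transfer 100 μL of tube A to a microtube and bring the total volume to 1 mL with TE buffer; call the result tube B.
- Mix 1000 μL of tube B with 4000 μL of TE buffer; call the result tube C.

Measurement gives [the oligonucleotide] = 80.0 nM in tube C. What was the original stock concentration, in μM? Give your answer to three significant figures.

8.00 μM

Step 1: 5 mL + 5 mL = 10 mL total → factor 10/5 = 2
Step 2: 100 μL brought to 1 mL → factor 1000/100 = 10
Step 3: 1000 μL + 4000 μL = 5000 μL total → factor 5000/1000 = 5
Overall dilution factor = 2 × 10 × 5 = 100
Stock = 80.0 nM × 100 = 8000 nM = 8.00 μM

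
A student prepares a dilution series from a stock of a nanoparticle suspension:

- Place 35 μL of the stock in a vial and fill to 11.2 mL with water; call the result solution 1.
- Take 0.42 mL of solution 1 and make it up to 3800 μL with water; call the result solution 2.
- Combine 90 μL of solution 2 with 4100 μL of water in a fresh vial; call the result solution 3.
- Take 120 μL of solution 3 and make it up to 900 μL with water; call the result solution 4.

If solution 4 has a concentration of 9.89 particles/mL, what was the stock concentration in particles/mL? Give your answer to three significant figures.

Step 1: 35 μL brought to 11.2 mL → factor 11200/35 = 320
Step 2: 0.42 mL brought to 3800 μL → factor 3.8/0.42 = 9.0476
Step 3: 90 μL + 4100 μL = 4190 μL total → factor 4190/90 = 46.556
Step 4: 120 μL brought to 900 μL → factor 900/120 = 7.5
Overall dilution factor = 320 × 9.0476 × 46.556 × 7.5 = 1.0109 × 10^6
Stock = 9.89 particles/mL × 1.0109 × 10^6 = 1.00 × 10^7 particles/mL

1.00 × 10^7 particles/mL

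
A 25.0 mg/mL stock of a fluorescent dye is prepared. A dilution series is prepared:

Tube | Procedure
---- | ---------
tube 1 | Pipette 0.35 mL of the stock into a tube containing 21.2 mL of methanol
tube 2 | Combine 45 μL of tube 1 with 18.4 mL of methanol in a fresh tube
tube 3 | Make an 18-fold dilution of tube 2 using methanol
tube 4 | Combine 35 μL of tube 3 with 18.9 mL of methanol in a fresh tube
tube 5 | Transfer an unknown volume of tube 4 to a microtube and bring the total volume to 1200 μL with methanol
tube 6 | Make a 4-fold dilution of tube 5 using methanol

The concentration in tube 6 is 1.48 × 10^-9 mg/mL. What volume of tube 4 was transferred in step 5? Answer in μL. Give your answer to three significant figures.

Step 1: 0.35 mL + 21.2 mL = 21.55 mL total → factor 21.55/0.35 = 61.571
Step 2: 45 μL + 18.4 mL = 18445 μL total → factor 18445/45 = 409.89
Step 3: 18-fold → factor 18
Step 4: 35 μL + 18.9 mL = 18935 μL total → factor 18935/35 = 541
Step 5: v brought to 1200 μL → factor = 1200 μL/v
Step 6: 4-fold → factor 4
Product of known-step factors = 9.8305 × 10^8
Overall factor = 25.0 mg/mL / (1.48 × 10^-9 mg/mL) = 1.6892 × 10^10
Step-5 factor = 1.6892 × 10^10 / 9.8305 × 10^8 = 17.183
v = 1200 μL / 17.183 = 69.8 μL

69.8 μL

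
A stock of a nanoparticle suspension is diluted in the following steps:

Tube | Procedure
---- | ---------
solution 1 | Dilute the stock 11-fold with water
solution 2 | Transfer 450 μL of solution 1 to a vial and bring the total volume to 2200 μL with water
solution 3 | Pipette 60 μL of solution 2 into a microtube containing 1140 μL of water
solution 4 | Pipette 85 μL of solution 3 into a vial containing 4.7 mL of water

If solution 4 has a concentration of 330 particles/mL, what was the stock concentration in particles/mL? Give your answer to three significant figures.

2.00 × 10^7 particles/mL

Step 1: 11-fold → factor 11
Step 2: 450 μL brought to 2200 μL → factor 2200/450 = 4.8889
Step 3: 60 μL + 1140 μL = 1200 μL total → factor 1200/60 = 20
Step 4: 85 μL + 4.7 mL = 4785 μL total → factor 4785/85 = 56.294
Overall dilution factor = 11 × 4.8889 × 20 × 56.294 = 60547
Stock = 330 particles/mL × 60547 = 2.00 × 10^7 particles/mL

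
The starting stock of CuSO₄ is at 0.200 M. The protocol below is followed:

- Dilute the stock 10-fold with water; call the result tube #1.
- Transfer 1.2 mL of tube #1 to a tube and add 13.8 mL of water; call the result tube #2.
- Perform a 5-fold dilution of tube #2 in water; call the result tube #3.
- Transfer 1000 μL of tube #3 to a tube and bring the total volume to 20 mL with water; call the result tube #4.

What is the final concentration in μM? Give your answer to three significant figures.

Step 1: 10-fold → factor 10
Step 2: 1.2 mL + 13.8 mL = 15 mL total → factor 15/1.2 = 12.5
Step 3: 5-fold → factor 5
Step 4: 1000 μL brought to 20 mL → factor 20000/1000 = 20
Overall dilution factor = 10 × 12.5 × 5 × 20 = 12500
Final = 0.200 M / 12500 = 1.600 × 10^-5 M = 16.0 μM

16.0 μM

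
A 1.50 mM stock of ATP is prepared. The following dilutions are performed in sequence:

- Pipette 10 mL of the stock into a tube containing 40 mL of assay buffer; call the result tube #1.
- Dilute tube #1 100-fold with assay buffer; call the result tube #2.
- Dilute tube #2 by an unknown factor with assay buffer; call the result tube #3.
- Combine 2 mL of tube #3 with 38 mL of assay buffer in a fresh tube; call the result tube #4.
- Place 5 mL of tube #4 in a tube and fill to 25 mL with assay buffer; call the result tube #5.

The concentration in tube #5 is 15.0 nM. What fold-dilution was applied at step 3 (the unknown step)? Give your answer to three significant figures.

Step 1: 10 mL + 40 mL = 50 mL total → factor 50/10 = 5
Step 2: 100-fold → factor 100
Step 3: unknown factor x
Step 4: 2 mL + 38 mL = 40 mL total → factor 40/2 = 20
Step 5: 5 mL brought to 25 mL → factor 25/5 = 5
Product of known-step factors = 50000
Overall factor = 1.50 mM / (15.0 nM) = 1 × 10^5
x = 1 × 10^5 / 50000 = 2.00

2.00-fold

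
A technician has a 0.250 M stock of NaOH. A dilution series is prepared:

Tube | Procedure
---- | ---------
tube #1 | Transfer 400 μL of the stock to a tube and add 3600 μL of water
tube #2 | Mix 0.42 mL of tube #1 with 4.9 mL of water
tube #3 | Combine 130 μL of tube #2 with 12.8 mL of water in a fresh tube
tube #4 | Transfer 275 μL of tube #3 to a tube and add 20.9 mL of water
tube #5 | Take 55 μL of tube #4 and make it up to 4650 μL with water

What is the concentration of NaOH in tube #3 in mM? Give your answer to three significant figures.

0.0198 mM

Step 1: 400 μL + 3600 μL = 4000 μL total → factor 4000/400 = 10
Step 2: 0.42 mL + 4.9 mL = 5.32 mL total → factor 5.32/0.42 = 12.667
Step 3: 130 μL + 12.8 mL = 12930 μL total → factor 12930/130 = 99.462
Dilution factor through tube #3 = 10 × 12.667 × 99.462 = 12598
[tube #3] = 0.250 M / 12598 = 1.984 × 10^-5 M = 0.0198 mM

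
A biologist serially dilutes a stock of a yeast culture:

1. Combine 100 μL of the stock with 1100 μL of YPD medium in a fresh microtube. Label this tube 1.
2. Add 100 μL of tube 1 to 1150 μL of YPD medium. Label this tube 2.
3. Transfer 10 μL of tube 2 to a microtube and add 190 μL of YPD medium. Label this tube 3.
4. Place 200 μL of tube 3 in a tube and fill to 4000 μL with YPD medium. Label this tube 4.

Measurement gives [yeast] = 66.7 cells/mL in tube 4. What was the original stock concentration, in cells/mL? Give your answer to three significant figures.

4.00 × 10^6 cells/mL

Step 1: 100 μL + 1100 μL = 1200 μL total → factor 1200/100 = 12
Step 2: 100 μL + 1150 μL = 1250 μL total → factor 1250/100 = 12.5
Step 3: 10 μL + 190 μL = 200 μL total → factor 200/10 = 20
Step 4: 200 μL brought to 4000 μL → factor 4000/200 = 20
Overall dilution factor = 12 × 12.5 × 20 × 20 = 60000
Stock = 66.7 cells/mL × 60000 = 4.00 × 10^6 cells/mL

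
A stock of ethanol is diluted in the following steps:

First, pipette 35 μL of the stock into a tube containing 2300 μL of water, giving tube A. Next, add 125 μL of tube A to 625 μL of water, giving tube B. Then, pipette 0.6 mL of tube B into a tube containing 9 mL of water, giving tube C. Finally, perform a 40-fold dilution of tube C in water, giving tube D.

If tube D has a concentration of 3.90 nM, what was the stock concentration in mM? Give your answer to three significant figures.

Step 1: 35 μL + 2300 μL = 2335 μL total → factor 2335/35 = 66.714
Step 2: 125 μL + 625 μL = 750 μL total → factor 750/125 = 6
Step 3: 0.6 mL + 9 mL = 9.6 mL total → factor 9.6/0.6 = 16
Step 4: 40-fold → factor 40
Overall dilution factor = 66.714 × 6 × 16 × 40 = 2.5618 × 10^5
Stock = 3.90 nM × 2.5618 × 10^5 = 9.991 × 10^5 nM = 0.999 mM

0.999 mM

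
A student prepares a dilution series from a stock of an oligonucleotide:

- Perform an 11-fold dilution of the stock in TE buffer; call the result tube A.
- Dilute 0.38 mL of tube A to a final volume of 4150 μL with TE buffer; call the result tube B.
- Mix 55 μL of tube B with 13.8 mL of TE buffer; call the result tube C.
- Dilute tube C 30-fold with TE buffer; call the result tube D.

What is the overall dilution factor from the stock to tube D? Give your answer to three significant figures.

Step 1: 11-fold → factor 11
Step 2: 0.38 mL brought to 4150 μL → factor 4.15/0.38 = 10.921
Step 3: 55 μL + 13.8 mL = 13855 μL total → factor 13855/55 = 251.91
Step 4: 30-fold → factor 30
Overall dilution factor = 11 × 10.921 × 251.91 × 30 = 9.0787 × 10^5

9.08 × 10^5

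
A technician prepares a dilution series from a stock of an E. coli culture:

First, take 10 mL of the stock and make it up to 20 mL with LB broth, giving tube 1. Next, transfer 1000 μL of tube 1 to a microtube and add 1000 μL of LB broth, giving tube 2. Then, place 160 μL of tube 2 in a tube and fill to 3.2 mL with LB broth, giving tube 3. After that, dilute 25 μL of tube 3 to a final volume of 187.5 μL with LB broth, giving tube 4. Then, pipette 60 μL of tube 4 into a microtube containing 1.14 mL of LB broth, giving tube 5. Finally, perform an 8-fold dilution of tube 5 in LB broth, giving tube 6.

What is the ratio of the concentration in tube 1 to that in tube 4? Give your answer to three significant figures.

Step 1: 10 mL brought to 20 mL → factor 20/10 = 2
Step 2: 1000 μL + 1000 μL = 2000 μL total → factor 2000/1000 = 2
Step 3: 160 μL brought to 3.2 mL → factor 3200/160 = 20
Step 4: 25 μL brought to 187.5 μL → factor 187.5/25 = 7.5
Dilution factor to tube 1 = 2; to tube 4 = 600
[tube 1]/[tube 4] = (factor to tube 4)/(factor to tube 1) = 600/2 = 300

300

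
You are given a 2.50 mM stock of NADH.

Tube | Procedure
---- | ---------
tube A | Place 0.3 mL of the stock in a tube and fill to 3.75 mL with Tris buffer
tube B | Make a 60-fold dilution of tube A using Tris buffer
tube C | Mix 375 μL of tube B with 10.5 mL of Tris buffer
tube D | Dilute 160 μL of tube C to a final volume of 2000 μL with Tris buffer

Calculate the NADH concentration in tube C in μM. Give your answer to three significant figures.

0.115 μM

Step 1: 0.3 mL brought to 3.75 mL → factor 3.75/0.3 = 12.5
Step 2: 60-fold → factor 60
Step 3: 375 μL + 10.5 mL = 10875 μL total → factor 10875/375 = 29
Dilution factor through tube C = 12.5 × 60 × 29 = 21750
[tube C] = 2.50 mM / 21750 = 0.0001149 mM = 0.115 μM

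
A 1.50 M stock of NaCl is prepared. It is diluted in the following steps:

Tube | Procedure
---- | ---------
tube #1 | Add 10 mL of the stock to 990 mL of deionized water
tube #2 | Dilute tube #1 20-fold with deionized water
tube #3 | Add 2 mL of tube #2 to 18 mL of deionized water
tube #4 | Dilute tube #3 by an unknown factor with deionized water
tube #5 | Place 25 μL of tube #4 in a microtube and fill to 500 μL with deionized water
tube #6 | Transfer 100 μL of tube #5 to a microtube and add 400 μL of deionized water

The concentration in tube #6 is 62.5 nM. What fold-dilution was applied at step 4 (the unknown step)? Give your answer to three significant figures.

12.0-fold

Step 1: 10 mL + 990 mL = 1000 mL total → factor 1000/10 = 100
Step 2: 20-fold → factor 20
Step 3: 2 mL + 18 mL = 20 mL total → factor 20/2 = 10
Step 4: unknown factor x
Step 5: 25 μL brought to 500 μL → factor 500/25 = 20
Step 6: 100 μL + 400 μL = 500 μL total → factor 500/100 = 5
Product of known-step factors = 2 × 10^6
Overall factor = 1.50 M / (62.5 nM) = 2.4 × 10^7
x = 2.4 × 10^7 / 2 × 10^6 = 12.0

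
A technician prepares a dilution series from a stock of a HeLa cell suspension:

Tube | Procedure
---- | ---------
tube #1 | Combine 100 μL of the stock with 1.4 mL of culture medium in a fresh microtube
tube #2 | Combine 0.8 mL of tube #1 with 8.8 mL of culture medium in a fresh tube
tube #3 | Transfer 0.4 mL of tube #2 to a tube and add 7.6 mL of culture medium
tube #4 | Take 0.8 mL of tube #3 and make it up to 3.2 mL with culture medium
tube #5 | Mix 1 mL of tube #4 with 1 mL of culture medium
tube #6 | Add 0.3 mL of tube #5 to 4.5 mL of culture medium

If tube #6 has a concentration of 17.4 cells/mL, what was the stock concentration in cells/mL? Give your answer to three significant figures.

Step 1: 100 μL + 1.4 mL = 1500 μL total → factor 1500/100 = 15
Step 2: 0.8 mL + 8.8 mL = 9.6 mL total → factor 9.6/0.8 = 12
Step 3: 0.4 mL + 7.6 mL = 8 mL total → factor 8/0.4 = 20
Step 4: 0.8 mL brought to 3.2 mL → factor 3.2/0.8 = 4
Step 5: 1 mL + 1 mL = 2 mL total → factor 2/1 = 2
Step 6: 0.3 mL + 4.5 mL = 4.8 mL total → factor 4.8/0.3 = 16
Overall dilution factor = 15 × 12 × 20 × 4 × 2 × 16 = 4.608 × 10^5
Stock = 17.4 cells/mL × 4.608 × 10^5 = 8.02 × 10^6 cells/mL

8.02 × 10^6 cells/mL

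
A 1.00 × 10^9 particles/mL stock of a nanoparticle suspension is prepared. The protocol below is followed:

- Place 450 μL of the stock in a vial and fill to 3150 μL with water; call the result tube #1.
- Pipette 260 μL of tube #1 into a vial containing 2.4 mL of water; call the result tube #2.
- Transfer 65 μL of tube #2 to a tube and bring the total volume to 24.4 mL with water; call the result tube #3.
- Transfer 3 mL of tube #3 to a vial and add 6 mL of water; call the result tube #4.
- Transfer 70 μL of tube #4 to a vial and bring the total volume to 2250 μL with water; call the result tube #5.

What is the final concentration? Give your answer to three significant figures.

Step 1: 450 μL brought to 3150 μL → factor 3150/450 = 7
Step 2: 260 μL + 2.4 mL = 2660 μL total → factor 2660/260 = 10.231
Step 3: 65 μL brought to 24.4 mL → factor 24400/65 = 375.38
Step 4: 3 mL + 6 mL = 9 mL total → factor 9/3 = 3
Step 5: 70 μL brought to 2250 μL → factor 2250/70 = 32.143
Overall dilution factor = 7 × 10.231 × 375.38 × 3 × 32.143 = 2.5923 × 10^6
Final = 1.00 × 10^9 particles/mL / 2.5923 × 10^6 = 386 particles/mL

386 particles/mL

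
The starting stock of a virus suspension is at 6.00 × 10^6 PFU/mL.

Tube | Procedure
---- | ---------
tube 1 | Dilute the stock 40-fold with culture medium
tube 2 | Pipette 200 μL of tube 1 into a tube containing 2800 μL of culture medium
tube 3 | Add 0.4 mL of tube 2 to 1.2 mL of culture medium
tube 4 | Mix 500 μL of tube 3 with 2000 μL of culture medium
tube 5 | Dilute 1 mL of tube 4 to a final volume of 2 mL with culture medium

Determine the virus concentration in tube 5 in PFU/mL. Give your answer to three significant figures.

Step 1: 40-fold → factor 40
Step 2: 200 μL + 2800 μL = 3000 μL total → factor 3000/200 = 15
Step 3: 0.4 mL + 1.2 mL = 1.6 mL total → factor 1.6/0.4 = 4
Step 4: 500 μL + 2000 μL = 2500 μL total → factor 2500/500 = 5
Step 5: 1 mL brought to 2 mL → factor 2/1 = 2
Overall dilution factor = 40 × 15 × 4 × 5 × 2 = 24000
Final = 6.00 × 10^6 PFU/mL / 24000 = 250 PFU/mL

250 PFU/mL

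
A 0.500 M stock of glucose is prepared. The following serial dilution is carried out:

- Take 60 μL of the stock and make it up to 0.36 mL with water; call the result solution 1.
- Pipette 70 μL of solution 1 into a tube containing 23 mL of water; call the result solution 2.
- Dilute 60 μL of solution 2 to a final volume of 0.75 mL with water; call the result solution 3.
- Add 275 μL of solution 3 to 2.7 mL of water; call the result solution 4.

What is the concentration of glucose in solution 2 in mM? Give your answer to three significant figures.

Step 1: 60 μL brought to 0.36 mL → factor 360/60 = 6
Step 2: 70 μL + 23 mL = 23070 μL total → factor 23070/70 = 329.57
Dilution factor through solution 2 = 6 × 329.57 = 1977.4
[solution 2] = 0.500 M / 1977.4 = 0.0002529 M = 0.253 mM

0.253 mM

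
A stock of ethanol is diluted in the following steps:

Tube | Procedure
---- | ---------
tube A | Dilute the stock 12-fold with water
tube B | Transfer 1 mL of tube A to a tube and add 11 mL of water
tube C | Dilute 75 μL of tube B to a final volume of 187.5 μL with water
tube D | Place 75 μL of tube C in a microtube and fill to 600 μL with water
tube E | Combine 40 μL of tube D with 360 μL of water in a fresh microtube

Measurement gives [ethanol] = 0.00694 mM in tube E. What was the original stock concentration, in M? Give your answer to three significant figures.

Step 1: 12-fold → factor 12
Step 2: 1 mL + 11 mL = 12 mL total → factor 12/1 = 12
Step 3: 75 μL brought to 187.5 μL → factor 187.5/75 = 2.5
Step 4: 75 μL brought to 600 μL → factor 600/75 = 8
Step 5: 40 μL + 360 μL = 400 μL total → factor 400/40 = 10
Overall dilution factor = 12 × 12 × 2.5 × 8 × 10 = 28800
Stock = 0.00694 mM × 28800 = 199.9 mM = 0.200 M

0.200 M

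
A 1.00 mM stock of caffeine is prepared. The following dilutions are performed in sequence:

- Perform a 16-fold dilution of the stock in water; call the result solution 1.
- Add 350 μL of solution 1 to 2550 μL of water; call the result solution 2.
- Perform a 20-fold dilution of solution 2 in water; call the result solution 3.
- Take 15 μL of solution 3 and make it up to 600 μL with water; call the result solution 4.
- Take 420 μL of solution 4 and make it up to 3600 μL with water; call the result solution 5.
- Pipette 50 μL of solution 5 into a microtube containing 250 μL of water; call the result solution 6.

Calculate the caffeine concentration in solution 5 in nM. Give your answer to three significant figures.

Step 1: 16-fold → factor 16
Step 2: 350 μL + 2550 μL = 2900 μL total → factor 2900/350 = 8.2857
Step 3: 20-fold → factor 20
Step 4: 15 μL brought to 600 μL → factor 600/15 = 40
Step 5: 420 μL brought to 3600 μL → factor 3600/420 = 8.5714
Dilution factor through solution 5 = 16 × 8.2857 × 20 × 40 × 8.5714 = 9.0906 × 10^5
[solution 5] = 1.00 mM / 9.0906 × 10^5 = 1.100 × 10^-6 mM = 1.10 nM

1.10 nM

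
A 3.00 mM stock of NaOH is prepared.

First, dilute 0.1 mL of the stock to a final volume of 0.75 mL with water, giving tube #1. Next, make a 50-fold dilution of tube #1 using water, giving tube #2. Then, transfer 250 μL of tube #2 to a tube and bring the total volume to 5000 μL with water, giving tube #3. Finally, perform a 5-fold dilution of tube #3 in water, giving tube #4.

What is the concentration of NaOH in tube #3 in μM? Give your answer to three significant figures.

0.400 μM

Step 1: 0.1 mL brought to 0.75 mL → factor 0.75/0.1 = 7.5
Step 2: 50-fold → factor 50
Step 3: 250 μL brought to 5000 μL → factor 5000/250 = 20
Dilution factor through tube #3 = 7.5 × 50 × 20 = 7500
[tube #3] = 3.00 mM / 7500 = 0.0004000 mM = 0.400 μM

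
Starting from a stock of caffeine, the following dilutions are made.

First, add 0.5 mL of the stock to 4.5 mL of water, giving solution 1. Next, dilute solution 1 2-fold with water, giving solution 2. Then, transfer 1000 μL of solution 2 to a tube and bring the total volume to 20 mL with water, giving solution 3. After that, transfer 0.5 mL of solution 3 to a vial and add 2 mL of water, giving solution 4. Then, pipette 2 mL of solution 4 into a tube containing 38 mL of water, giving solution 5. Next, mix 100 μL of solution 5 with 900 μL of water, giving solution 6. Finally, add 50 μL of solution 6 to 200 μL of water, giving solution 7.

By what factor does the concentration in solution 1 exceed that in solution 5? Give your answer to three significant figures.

4.00 × 10^3

Step 1: 0.5 mL + 4.5 mL = 5 mL total → factor 5/0.5 = 10
Step 2: 2-fold → factor 2
Step 3: 1000 μL brought to 20 mL → factor 20000/1000 = 20
Step 4: 0.5 mL + 2 mL = 2.5 mL total → factor 2.5/0.5 = 5
Step 5: 2 mL + 38 mL = 40 mL total → factor 40/2 = 20
Dilution factor to solution 1 = 10; to solution 5 = 40000
[solution 1]/[solution 5] = (factor to solution 5)/(factor to solution 1) = 40000/10 = 4.00 × 10^3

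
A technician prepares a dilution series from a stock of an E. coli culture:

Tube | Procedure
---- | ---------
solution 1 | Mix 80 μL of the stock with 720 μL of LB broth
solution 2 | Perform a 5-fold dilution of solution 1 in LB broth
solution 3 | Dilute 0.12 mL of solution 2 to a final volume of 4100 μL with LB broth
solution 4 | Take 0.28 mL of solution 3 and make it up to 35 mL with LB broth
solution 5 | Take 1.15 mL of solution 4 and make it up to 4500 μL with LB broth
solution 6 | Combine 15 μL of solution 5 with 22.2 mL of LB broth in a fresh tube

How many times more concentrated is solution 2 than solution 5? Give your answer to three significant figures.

Step 1: 80 μL + 720 μL = 800 μL total → factor 800/80 = 10
Step 2: 5-fold → factor 5
Step 3: 0.12 mL brought to 4100 μL → factor 4.1/0.12 = 34.167
Step 4: 0.28 mL brought to 35 mL → factor 35/0.28 = 125
Step 5: 1.15 mL brought to 4500 μL → factor 4.5/1.15 = 3.913
Dilution factor to solution 2 = 50; to solution 5 = 8.356 × 10^5
[solution 2]/[solution 5] = (factor to solution 5)/(factor to solution 2) = 8.356 × 10^5/50 = 1.67 × 10^4

1.67 × 10^4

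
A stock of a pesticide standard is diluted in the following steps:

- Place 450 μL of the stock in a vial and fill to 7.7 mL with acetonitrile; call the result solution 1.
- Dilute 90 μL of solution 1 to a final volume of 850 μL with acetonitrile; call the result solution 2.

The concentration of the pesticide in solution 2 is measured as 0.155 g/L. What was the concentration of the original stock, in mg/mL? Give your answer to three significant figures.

25.0 mg/mL

Step 1: 450 μL brought to 7.7 mL → factor 7700/450 = 17.111
Step 2: 90 μL brought to 850 μL → factor 850/90 = 9.4444
Overall dilution factor = 17.111 × 9.4444 = 161.6
Stock = 0.155 g/L × 161.6 = 25.05 g/L = 25.0 mg/mL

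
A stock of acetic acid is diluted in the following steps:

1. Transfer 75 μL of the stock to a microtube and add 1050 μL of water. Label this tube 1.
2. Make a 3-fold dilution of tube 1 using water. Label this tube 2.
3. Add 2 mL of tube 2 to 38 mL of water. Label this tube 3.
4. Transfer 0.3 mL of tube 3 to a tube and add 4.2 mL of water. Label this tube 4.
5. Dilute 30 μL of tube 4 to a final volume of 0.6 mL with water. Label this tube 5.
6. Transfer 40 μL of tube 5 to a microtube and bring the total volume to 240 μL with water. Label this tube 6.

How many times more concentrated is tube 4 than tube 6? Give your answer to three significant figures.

120

Step 1: 75 μL + 1050 μL = 1125 μL total → factor 1125/75 = 15
Step 2: 3-fold → factor 3
Step 3: 2 mL + 38 mL = 40 mL total → factor 40/2 = 20
Step 4: 0.3 mL + 4.2 mL = 4.5 mL total → factor 4.5/0.3 = 15
Step 5: 30 μL brought to 0.6 mL → factor 600/30 = 20
Step 6: 40 μL brought to 240 μL → factor 240/40 = 6
Dilution factor to tube 4 = 13500; to tube 6 = 1.62 × 10^6
[tube 4]/[tube 6] = (factor to tube 6)/(factor to tube 4) = 1.62 × 10^6/13500 = 120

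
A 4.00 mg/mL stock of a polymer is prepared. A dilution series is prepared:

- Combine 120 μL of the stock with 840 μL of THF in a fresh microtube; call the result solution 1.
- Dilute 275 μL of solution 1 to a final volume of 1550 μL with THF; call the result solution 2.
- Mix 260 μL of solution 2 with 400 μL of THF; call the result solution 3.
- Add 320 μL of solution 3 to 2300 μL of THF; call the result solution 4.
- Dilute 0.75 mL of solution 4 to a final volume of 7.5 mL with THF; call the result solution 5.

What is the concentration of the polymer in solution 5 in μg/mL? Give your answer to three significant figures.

Step 1: 120 μL + 840 μL = 960 μL total → factor 960/120 = 8
Step 2: 275 μL brought to 1550 μL → factor 1550/275 = 5.6364
Step 3: 260 μL + 400 μL = 660 μL total → factor 660/260 = 2.5385
Step 4: 320 μL + 2300 μL = 2620 μL total → factor 2620/320 = 8.1875
Step 5: 0.75 mL brought to 7.5 mL → factor 7.5/0.75 = 10
Overall dilution factor = 8 × 5.6364 × 2.5385 × 8.1875 × 10 = 9371.5
Final = 4.00 mg/mL / 9371.5 = 0.0004268 mg/mL = 0.427 μg/mL

0.427 μg/mL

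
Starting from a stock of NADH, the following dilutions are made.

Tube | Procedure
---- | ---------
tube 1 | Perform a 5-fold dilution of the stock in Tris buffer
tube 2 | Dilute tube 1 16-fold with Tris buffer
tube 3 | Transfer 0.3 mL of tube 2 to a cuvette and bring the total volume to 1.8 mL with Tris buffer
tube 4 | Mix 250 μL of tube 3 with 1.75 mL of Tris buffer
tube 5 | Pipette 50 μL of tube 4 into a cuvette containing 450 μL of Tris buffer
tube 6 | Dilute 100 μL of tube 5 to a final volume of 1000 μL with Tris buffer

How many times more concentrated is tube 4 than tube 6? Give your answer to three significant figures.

Step 1: 5-fold → factor 5
Step 2: 16-fold → factor 16
Step 3: 0.3 mL brought to 1.8 mL → factor 1.8/0.3 = 6
Step 4: 250 μL + 1.75 mL = 2000 μL total → factor 2000/250 = 8
Step 5: 50 μL + 450 μL = 500 μL total → factor 500/50 = 10
Step 6: 100 μL brought to 1000 μL → factor 1000/100 = 10
Dilution factor to tube 4 = 3840; to tube 6 = 3.84 × 10^5
[tube 4]/[tube 6] = (factor to tube 6)/(factor to tube 4) = 3.84 × 10^5/3840 = 100

100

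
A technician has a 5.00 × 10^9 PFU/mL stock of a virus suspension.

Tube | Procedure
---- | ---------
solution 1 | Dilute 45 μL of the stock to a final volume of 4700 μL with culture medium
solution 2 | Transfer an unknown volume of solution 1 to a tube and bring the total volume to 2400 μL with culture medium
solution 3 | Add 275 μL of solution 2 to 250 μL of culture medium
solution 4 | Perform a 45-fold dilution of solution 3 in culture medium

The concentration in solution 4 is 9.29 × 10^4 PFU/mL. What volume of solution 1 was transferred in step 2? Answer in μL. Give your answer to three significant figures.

Step 1: 45 μL brought to 4700 μL → factor 4700/45 = 104.44
Step 2: v brought to 2400 μL → factor = 2400 μL/v
Step 3: 275 μL + 250 μL = 525 μL total → factor 525/275 = 1.9091
Step 4: 45-fold → factor 45
Product of known-step factors = 8972.7
Overall factor = 5.00 × 10^9 PFU/mL / (9.29 × 10^4 PFU/mL) = 53821
Step-2 factor = 53821 / 8972.7 = 5.9983
v = 2400 μL / 5.9983 = 400 μL

400 μL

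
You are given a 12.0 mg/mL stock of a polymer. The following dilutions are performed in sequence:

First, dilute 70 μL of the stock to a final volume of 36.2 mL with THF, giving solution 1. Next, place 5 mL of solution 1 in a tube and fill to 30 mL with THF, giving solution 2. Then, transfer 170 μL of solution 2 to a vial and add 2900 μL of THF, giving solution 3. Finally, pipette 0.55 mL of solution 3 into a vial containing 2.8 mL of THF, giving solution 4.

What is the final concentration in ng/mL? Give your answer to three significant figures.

Step 1: 70 μL brought to 36.2 mL → factor 36200/70 = 517.14
Step 2: 5 mL brought to 30 mL → factor 30/5 = 6
Step 3: 170 μL + 2900 μL = 3070 μL total → factor 3070/170 = 18.059
Step 4: 0.55 mL + 2.8 mL = 3.35 mL total → factor 3.35/0.55 = 6.0909
Overall dilution factor = 517.14 × 6 × 18.059 × 6.0909 = 3.413 × 10^5
Final = 12.0 mg/mL / 3.413 × 10^5 = 3.516 × 10^-5 mg/mL = 35.2 ng/mL

35.2 ng/mL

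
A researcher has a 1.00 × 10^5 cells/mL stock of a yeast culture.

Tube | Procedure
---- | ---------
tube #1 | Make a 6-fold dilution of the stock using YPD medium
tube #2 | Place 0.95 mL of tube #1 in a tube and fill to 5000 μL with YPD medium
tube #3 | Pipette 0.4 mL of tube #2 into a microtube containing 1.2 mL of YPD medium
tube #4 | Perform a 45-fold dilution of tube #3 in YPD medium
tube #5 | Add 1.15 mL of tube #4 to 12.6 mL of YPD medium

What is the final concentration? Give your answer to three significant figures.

1.47 cells/mL

Step 1: 6-fold → factor 6
Step 2: 0.95 mL brought to 5000 μL → factor 5/0.95 = 5.2632
Step 3: 0.4 mL + 1.2 mL = 1.6 mL total → factor 1.6/0.4 = 4
Step 4: 45-fold → factor 45
Step 5: 1.15 mL + 12.6 mL = 13.75 mL total → factor 13.75/1.15 = 11.957
Overall dilution factor = 6 × 5.2632 × 4 × 45 × 11.957 = 67963
Final = 1.00 × 10^5 cells/mL / 67963 = 1.47 cells/mL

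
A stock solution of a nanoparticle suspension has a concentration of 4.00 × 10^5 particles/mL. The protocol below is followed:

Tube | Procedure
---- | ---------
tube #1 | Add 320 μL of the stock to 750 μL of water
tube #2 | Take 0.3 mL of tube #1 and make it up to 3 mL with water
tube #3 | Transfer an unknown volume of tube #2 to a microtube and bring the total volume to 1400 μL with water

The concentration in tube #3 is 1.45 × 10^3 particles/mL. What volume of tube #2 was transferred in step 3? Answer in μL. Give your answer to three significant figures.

170 μL

Step 1: 320 μL + 750 μL = 1070 μL total → factor 1070/320 = 3.3438
Step 2: 0.3 mL brought to 3 mL → factor 3/0.3 = 10
Step 3: v brought to 1400 μL → factor = 1400 μL/v
Product of known-step factors = 33.438
Overall factor = 4.00 × 10^5 particles/mL / (1.45 × 10^3 particles/mL) = 275.86
Step-3 factor = 275.86 / 33.438 = 8.2501
v = 1400 μL / 8.2501 = 170 μL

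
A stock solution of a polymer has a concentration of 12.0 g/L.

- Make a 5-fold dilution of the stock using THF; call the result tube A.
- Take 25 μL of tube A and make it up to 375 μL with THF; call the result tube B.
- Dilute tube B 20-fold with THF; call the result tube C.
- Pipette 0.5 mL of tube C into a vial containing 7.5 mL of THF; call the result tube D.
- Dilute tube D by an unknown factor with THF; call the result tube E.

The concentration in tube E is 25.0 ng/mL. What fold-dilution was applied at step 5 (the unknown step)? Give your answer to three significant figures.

20.0-fold

Step 1: 5-fold → factor 5
Step 2: 25 μL brought to 375 μL → factor 375/25 = 15
Step 3: 20-fold → factor 20
Step 4: 0.5 mL + 7.5 mL = 8 mL total → factor 8/0.5 = 16
Step 5: unknown factor x
Product of known-step factors = 24000
Overall factor = 12.0 g/L / (25.0 ng/mL) = 4.8 × 10^5
x = 4.8 × 10^5 / 24000 = 20.0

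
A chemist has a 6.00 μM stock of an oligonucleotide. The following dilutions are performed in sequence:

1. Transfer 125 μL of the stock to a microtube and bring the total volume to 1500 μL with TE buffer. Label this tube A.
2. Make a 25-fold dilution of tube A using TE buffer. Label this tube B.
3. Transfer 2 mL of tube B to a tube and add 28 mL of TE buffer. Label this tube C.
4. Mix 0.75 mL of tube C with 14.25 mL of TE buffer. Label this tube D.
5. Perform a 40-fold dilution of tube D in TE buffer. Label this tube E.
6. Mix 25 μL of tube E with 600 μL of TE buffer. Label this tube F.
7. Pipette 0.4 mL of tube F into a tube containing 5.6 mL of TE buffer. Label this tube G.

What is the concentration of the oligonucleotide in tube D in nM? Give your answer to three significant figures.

0.0667 nM

Step 1: 125 μL brought to 1500 μL → factor 1500/125 = 12
Step 2: 25-fold → factor 25
Step 3: 2 mL + 28 mL = 30 mL total → factor 30/2 = 15
Step 4: 0.75 mL + 14.25 mL = 15 mL total → factor 15/0.75 = 20
Dilution factor through tube D = 12 × 25 × 15 × 20 = 90000
[tube D] = 6.00 μM / 90000 = 6.667 × 10^-5 μM = 0.0667 nM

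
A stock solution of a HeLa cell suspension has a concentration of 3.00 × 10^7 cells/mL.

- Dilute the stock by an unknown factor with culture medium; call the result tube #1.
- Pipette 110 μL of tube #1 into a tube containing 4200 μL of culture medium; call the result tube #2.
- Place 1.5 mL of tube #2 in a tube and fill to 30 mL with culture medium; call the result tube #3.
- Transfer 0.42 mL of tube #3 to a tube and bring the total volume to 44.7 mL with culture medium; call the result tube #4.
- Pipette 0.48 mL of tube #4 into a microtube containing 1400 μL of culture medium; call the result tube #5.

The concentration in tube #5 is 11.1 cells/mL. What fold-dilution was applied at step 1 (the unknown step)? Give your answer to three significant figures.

8.27-fold

Step 1: unknown factor x
Step 2: 110 μL + 4200 μL = 4310 μL total → factor 4310/110 = 39.182
Step 3: 1.5 mL brought to 30 mL → factor 30/1.5 = 20
Step 4: 0.42 mL brought to 44.7 mL → factor 44.7/0.42 = 106.43
Step 5: 0.48 mL + 1400 μL = 1.88 mL total → factor 1.88/0.48 = 3.9167
Product of known-step factors = 3.2666 × 10^5
Overall factor = 3.00 × 10^7 cells/mL / (11.1 cells/mL) = 2.7027 × 10^6
x = 2.7027 × 10^6 / 3.2666 × 10^5 = 8.27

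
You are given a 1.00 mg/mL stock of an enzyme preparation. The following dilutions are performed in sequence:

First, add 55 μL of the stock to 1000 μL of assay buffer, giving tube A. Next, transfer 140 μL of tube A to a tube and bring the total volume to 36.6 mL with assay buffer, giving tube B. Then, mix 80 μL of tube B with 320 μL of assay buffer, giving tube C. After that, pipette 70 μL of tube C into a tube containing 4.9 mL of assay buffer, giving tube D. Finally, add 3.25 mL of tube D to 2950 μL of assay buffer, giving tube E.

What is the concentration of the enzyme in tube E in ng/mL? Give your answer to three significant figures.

0.294 ng/mL

Step 1: 55 μL + 1000 μL = 1055 μL total → factor 1055/55 = 19.182
Step 2: 140 μL brought to 36.6 mL → factor 36600/140 = 261.43
Step 3: 80 μL + 320 μL = 400 μL total → factor 400/80 = 5
Step 4: 70 μL + 4.9 mL = 4970 μL total → factor 4970/70 = 71
Step 5: 3.25 mL + 2950 μL = 6.2 mL total → factor 6.2/3.25 = 1.9077
Overall dilution factor = 19.182 × 261.43 × 5 × 71 × 1.9077 = 3.3961 × 10^6
Final = 1.00 mg/mL / 3.3961 × 10^6 = 2.945 × 10^-7 mg/mL = 0.294 ng/mL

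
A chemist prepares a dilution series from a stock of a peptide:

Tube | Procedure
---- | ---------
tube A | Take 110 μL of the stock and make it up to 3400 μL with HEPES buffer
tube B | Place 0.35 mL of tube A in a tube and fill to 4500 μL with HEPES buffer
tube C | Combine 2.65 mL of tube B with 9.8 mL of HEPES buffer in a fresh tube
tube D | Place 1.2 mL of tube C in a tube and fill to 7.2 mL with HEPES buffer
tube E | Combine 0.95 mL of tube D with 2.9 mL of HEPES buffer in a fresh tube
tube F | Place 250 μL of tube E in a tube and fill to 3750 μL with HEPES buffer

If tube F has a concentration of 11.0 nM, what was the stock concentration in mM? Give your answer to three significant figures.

7.49 mM

Step 1: 110 μL brought to 3400 μL → factor 3400/110 = 30.909
Step 2: 0.35 mL brought to 4500 μL → factor 4.5/0.35 = 12.857
Step 3: 2.65 mL + 9.8 mL = 12.45 mL total → factor 12.45/2.65 = 4.6981
Step 4: 1.2 mL brought to 7.2 mL → factor 7.2/1.2 = 6
Step 5: 0.95 mL + 2.9 mL = 3.85 mL total → factor 3.85/0.95 = 4.0526
Step 6: 250 μL brought to 3750 μL → factor 3750/250 = 15
Overall dilution factor = 30.909 × 12.857 × 4.6981 × 6 × 4.0526 × 15 = 6.8098 × 10^5
Stock = 11.0 nM × 6.8098 × 10^5 = 7.491 × 10^6 nM = 7.49 mM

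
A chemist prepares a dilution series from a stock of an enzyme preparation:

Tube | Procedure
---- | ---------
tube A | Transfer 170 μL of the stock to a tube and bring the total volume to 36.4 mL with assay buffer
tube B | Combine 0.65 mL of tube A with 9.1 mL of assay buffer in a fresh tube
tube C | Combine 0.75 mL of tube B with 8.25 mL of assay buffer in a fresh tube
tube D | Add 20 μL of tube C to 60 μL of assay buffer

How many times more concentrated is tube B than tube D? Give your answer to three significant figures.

48.0

Step 1: 170 μL brought to 36.4 mL → factor 36400/170 = 214.12
Step 2: 0.65 mL + 9.1 mL = 9.75 mL total → factor 9.75/0.65 = 15
Step 3: 0.75 mL + 8.25 mL = 9 mL total → factor 9/0.75 = 12
Step 4: 20 μL + 60 μL = 80 μL total → factor 80/20 = 4
Dilution factor to tube B = 3211.8; to tube D = 1.5416 × 10^5
[tube B]/[tube D] = (factor to tube D)/(factor to tube B) = 1.5416 × 10^5/3211.8 = 48.0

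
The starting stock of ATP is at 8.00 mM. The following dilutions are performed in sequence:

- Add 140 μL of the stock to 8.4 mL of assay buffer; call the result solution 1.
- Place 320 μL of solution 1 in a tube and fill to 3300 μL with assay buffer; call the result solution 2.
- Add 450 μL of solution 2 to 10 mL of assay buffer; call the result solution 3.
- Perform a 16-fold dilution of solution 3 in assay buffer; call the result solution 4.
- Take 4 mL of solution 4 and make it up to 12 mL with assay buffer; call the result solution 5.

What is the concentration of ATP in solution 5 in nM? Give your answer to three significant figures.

Step 1: 140 μL + 8.4 mL = 8540 μL total → factor 8540/140 = 61
Step 2: 320 μL brought to 3300 μL → factor 3300/320 = 10.312
Step 3: 450 μL + 10 mL = 10450 μL total → factor 10450/450 = 23.222
Step 4: 16-fold → factor 16
Step 5: 4 mL brought to 12 mL → factor 12/4 = 3
Overall dilution factor = 61 × 10.312 × 23.222 × 16 × 3 = 7.012 × 10^5
Final = 8.00 mM / 7.012 × 10^5 = 1.141 × 10^-5 mM = 11.4 nM

11.4 nM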